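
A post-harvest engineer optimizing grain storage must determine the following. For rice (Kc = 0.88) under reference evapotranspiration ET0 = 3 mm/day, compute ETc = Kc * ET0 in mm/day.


ETc = Kc * ET0
    = 0.88 * 3
    = 2.64 mm/day


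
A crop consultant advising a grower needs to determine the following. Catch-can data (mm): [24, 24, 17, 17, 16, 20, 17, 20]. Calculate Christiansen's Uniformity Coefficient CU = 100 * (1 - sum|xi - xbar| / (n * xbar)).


xbar = 155 / 8 = 19.375
sum|xi - xbar| = 21
CU = 100 * (1 - 21 / (8 * 19.375))
   = 100 * (1 - 0.1355)
   = 86.45%


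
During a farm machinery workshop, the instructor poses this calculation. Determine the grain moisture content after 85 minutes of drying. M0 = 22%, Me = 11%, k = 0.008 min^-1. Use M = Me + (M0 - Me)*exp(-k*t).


M = Me + (M0 - Me) * e^(-k*t)
  = 11 + (22 - 11) * e^(-0.008*85)
  = 11 + 11 * e^(-0.680)
  = 11 + 11 * 0.50662
  = 11 + 5.5728
  = 16.57%


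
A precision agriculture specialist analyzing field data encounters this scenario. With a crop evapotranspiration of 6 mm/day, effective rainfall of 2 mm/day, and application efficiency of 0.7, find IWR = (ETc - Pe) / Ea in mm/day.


IWR = (ETc - Pe) / Ea
    = (6 - 2) / 0.7
    = 4 / 0.7
    = 5.71 mm/day


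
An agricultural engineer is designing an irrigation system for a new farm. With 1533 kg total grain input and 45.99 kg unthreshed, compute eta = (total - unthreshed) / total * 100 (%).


eta = (total - unthreshed) / total * 100
    = (1533 - 45.99) / 1533 * 100
    = 1487.01 / 1533 * 100
    = 97%


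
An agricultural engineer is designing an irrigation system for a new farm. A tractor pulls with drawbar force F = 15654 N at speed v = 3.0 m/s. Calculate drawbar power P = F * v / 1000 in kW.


P = F * v / 1000
  = 15654 * 3.0 / 1000
  = 46962 / 1000
  = 46.96 kW


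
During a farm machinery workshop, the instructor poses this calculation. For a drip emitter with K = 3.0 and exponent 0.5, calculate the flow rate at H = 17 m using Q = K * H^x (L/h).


Q = K * H^x
  = 3.0 * 17^0.5
  = 3.0 * 4.1231
  = 12.37 L/h


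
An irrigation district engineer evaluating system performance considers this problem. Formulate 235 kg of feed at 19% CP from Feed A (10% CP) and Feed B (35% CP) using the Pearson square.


parts_A = CP_b - target = 35 - 19 = 16
parts_B = target - CP_a = 19 - 10 = 9
total_parts = 16 + 9 = 25
Feed A = 235 * 16 / 25 = 150.40 kg
Feed B = 235 * 9 / 25 = 84.60 kg

150.40 kg


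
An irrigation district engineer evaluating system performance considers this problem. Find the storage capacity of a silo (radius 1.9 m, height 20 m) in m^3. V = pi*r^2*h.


V = pi * r^2 * h
  = pi * 1.9^2 * 20
  = pi * 3.61 * 20
  = 226.82 m^3


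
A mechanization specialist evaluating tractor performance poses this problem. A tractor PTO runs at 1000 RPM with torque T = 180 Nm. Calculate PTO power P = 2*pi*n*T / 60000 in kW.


P = 2*pi*n*T / 60000
  = 2*pi * 1000 * 180 / 60000
  = 1130973.36 / 60000
  = 18.85 kW


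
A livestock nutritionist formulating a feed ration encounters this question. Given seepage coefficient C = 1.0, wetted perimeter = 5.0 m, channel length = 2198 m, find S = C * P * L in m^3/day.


S = C * P * L
  = 1.0 * 5.0 * 2198
  = 10990 m^3/day


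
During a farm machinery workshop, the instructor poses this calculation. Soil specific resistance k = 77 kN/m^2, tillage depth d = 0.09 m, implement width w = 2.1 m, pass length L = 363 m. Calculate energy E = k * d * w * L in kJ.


E = k * d * w * L
  = 77 * 0.09 * 2.1 * 363
  = 5282.74 kJ


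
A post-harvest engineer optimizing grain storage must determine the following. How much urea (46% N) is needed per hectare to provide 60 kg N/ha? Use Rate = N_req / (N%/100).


Rate = N_required / (N_content / 100)
     = 60 / (46 / 100)
     = 60 / 0.46
     = 130.43 kg/ha


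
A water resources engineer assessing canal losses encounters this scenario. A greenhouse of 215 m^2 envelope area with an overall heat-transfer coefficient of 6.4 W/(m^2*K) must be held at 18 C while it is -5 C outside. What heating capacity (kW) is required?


dT = 18 - (-5) = 23 K
Q = U * A * dT
  = 6.4 * 215 * 23
  = 31648 W = 31.65 kW


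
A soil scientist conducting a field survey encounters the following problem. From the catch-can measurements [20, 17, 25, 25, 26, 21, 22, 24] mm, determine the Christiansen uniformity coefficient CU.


xbar = 180 / 8 = 22.500
sum|xi - xbar| = 20
CU = 100 * (1 - 20 / (8 * 22.500))
   = 100 * (1 - 0.1111)
   = 88.89%


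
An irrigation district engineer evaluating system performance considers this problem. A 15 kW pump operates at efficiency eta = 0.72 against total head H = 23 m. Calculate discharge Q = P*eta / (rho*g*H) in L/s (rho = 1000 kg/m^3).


Q = (P * 1000 * eta) / (rho * g * H)
  = (15 * 1000 * 0.72) / (1000 * 9.81 * 23)
  = 10800 / 225630
  = 0.04787 m^3/s = 47.87 L/s


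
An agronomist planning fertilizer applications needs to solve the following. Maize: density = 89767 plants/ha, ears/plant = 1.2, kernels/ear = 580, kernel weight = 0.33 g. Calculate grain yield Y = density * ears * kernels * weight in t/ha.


Y = density * ears * kernels * kw
  = 89767 * 1.2 * 580 * 0.33 g/ha
  = 20617684.56 g/ha
  = 20617.68 kg/ha = 20.62 t/ha


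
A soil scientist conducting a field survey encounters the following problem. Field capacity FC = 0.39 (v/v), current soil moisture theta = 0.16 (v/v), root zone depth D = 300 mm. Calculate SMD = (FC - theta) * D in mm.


SMD = (FC - theta) * D
    = (0.39 - 0.16) * 300
    = 0.230 * 300
    = 69 mm


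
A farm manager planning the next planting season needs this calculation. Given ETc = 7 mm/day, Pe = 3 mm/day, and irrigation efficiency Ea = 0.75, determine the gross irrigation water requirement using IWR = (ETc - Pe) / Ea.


IWR = (ETc - Pe) / Ea
    = (7 - 3) / 0.75
    = 4 / 0.75
    = 5.33 mm/day


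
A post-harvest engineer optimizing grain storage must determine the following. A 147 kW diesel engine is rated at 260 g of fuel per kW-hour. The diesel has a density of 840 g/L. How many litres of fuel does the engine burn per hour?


FC = P * BSFC / rho_fuel
   = 147 * 260 / 840
   = 38220 / 840
   = 45.50 L/h


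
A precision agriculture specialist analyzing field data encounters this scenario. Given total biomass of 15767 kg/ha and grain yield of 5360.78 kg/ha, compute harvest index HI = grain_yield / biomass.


HI = grain_yield / biomass
   = 5360.78 / 15767
   = 0.34


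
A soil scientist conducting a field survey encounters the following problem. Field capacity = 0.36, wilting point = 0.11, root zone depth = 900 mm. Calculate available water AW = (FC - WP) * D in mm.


AW = (FC - WP) * D
   = (0.36 - 0.11) * 900
   = 0.25 * 900
   = 225 mm


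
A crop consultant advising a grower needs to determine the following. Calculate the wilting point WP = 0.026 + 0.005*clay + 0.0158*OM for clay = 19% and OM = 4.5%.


WP = 0.026 + 0.005*19 + 0.0158*4.5
   = 0.026 + 0.0950 + 0.0711
   = 0.1921


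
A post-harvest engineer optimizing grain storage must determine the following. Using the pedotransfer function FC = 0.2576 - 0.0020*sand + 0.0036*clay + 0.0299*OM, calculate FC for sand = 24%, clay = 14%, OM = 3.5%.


FC = 0.2576 - 0.0020*24 + 0.0036*14 + 0.0299*3.5
   = 0.2576 - 0.0480 + 0.0504 + 0.1047
   = 0.3647


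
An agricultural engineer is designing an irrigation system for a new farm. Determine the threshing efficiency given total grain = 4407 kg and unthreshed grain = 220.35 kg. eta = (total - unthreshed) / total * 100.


eta = (total - unthreshed) / total * 100
    = (4407 - 220.35) / 4407 * 100
    = 4186.65 / 4407 * 100
    = 95%


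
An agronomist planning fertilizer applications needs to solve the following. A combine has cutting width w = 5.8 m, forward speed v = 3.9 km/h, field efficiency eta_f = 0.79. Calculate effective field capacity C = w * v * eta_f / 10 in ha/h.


C = w * v * eta_f / 10
  = 5.8 * 3.9 * 0.79 / 10
  = 17.87 / 10
  = 1.79 ha/h


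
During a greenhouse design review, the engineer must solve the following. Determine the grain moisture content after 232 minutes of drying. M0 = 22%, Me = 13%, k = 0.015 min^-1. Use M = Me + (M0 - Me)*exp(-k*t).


M = Me + (M0 - Me) * e^(-k*t)
  = 13 + (22 - 13) * e^(-0.015*232)
  = 13 + 9 * e^(-3.480)
  = 13 + 9 * 0.03081
  = 13 + 0.2773
  = 13.28%


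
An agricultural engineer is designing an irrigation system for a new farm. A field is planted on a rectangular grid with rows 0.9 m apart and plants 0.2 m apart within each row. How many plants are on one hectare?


D = 10000 / (row_sp * plant_sp)
  = 10000 / (0.9 * 0.2)
  = 10000 / 0.1800
  = 55555.56 plants/ha


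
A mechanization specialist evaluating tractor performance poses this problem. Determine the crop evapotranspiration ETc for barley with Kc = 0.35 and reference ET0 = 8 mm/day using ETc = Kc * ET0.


ETc = Kc * ET0
    = 0.35 * 8
    = 2.80 mm/day


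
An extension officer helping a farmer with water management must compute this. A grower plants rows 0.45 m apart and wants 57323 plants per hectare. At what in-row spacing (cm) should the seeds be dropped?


spacing = 10000 / (row_sp * density)
        = 10000 / (0.45 * 57323)
        = 10000 / 25795.35
        = 0.38767 m = 38.77 cm


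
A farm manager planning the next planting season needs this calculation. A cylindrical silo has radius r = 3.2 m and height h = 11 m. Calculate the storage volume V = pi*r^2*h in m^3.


V = pi * r^2 * h
  = pi * 3.2^2 * 11
  = pi * 10.24 * 11
  = 353.87 m^3


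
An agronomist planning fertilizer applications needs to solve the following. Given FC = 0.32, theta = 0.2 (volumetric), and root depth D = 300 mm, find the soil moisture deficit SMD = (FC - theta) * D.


SMD = (FC - theta) * D
    = (0.32 - 0.2) * 300
    = 0.120 * 300
    = 36 mm


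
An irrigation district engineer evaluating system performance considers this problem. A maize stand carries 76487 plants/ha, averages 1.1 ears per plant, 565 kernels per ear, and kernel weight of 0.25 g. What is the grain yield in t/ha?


Y = density * ears * kernels * kw
  = 76487 * 1.1 * 565 * 0.25 g/ha
  = 11884167.63 g/ha
  = 11884.17 kg/ha = 11.88 t/ha


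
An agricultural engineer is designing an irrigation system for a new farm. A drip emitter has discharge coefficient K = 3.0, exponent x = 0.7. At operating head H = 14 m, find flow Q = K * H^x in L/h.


Q = K * H^x
  = 3.0 * 14^0.7
  = 3.0 * 6.3429
  = 19.03 L/h


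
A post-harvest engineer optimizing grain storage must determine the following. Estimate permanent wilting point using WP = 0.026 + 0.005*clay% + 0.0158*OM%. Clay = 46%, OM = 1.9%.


WP = 0.026 + 0.005*46 + 0.0158*1.9
   = 0.026 + 0.2300 + 0.0300
   = 0.2860


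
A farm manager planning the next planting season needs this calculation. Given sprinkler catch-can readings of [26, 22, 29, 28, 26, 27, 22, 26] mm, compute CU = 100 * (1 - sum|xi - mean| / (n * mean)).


xbar = 206 / 8 = 25.750
sum|xi - xbar| = 15
CU = 100 * (1 - 15 / (8 * 25.750))
   = 100 * (1 - 0.0728)
   = 92.72%


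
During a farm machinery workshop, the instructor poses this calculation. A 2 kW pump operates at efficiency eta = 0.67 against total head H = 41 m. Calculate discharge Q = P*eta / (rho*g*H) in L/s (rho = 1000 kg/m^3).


Q = (P * 1000 * eta) / (rho * g * H)
  = (2 * 1000 * 0.67) / (1000 * 9.81 * 41)
  = 1340 / 402210
  = 0.00333 m^3/s = 3.33 L/s


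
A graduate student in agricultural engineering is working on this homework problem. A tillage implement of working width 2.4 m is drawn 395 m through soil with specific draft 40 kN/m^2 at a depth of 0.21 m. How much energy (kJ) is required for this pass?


E = k * d * w * L
  = 40 * 0.21 * 2.4 * 395
  = 7963.20 kJ


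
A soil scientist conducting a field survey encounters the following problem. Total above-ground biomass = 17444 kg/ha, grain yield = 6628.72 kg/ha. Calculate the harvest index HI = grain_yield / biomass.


HI = grain_yield / biomass
   = 6628.72 / 17444
   = 0.38


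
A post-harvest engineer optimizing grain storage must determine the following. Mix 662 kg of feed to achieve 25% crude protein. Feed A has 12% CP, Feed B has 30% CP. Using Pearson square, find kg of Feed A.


parts_A = CP_b - target = 30 - 25 = 5
parts_B = target - CP_a = 25 - 12 = 13
total_parts = 5 + 13 = 18
Feed A = 662 * 5 / 18 = 183.89 kg
Feed B = 662 * 13 / 18 = 478.11 kg

183.89 kg


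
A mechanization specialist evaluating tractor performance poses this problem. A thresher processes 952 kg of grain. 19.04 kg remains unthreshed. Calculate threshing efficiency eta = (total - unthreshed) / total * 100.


eta = (total - unthreshed) / total * 100
    = (952 - 19.04) / 952 * 100
    = 932.96 / 952 * 100
    = 98%


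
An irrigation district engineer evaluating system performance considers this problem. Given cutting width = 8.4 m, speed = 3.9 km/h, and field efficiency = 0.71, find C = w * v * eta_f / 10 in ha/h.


C = w * v * eta_f / 10
  = 8.4 * 3.9 * 0.71 / 10
  = 23.26 / 10
  = 2.33 ha/h


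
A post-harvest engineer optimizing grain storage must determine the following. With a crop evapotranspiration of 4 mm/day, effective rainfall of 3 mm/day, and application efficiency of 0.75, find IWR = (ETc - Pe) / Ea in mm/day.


IWR = (ETc - Pe) / Ea
    = (4 - 3) / 0.75
    = 1 / 0.75
    = 1.33 mm/day


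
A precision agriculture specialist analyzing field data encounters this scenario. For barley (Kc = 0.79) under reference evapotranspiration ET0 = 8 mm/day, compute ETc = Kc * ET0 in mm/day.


ETc = Kc * ET0
    = 0.79 * 8
    = 6.32 mm/day


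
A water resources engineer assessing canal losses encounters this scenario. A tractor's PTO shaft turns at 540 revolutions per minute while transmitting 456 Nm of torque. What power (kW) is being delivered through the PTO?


P = 2*pi*n*T / 60000
  = 2*pi * 540 * 456 / 60000
  = 1547171.55 / 60000
  = 25.79 kW


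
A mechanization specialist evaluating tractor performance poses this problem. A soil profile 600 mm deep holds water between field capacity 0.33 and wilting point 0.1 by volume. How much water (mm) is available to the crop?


AW = (FC - WP) * D
   = (0.33 - 0.1) * 600
   = 0.23 * 600
   = 138 mm


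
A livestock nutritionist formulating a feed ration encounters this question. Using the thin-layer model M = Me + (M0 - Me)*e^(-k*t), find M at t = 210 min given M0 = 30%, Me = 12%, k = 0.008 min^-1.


M = Me + (M0 - Me) * e^(-k*t)
  = 12 + (30 - 12) * e^(-0.008*210)
  = 12 + 18 * e^(-1.680)
  = 12 + 18 * 0.18637
  = 12 + 3.3547
  = 15.35%


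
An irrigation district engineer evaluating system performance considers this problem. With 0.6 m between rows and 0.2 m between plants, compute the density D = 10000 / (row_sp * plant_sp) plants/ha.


D = 10000 / (row_sp * plant_sp)
  = 10000 / (0.6 * 0.2)
  = 10000 / 0.1200
  = 83333.33 plants/ha


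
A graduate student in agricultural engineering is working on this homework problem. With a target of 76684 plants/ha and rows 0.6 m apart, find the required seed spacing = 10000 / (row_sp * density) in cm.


spacing = 10000 / (row_sp * density)
        = 10000 / (0.6 * 76684)
        = 10000 / 46010.40
        = 0.21734 m = 21.73 cm


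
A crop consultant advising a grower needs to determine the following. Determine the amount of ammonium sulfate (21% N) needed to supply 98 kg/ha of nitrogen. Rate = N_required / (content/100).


Rate = N_required / (N_content / 100)
     = 98 / (21 / 100)
     = 98 / 0.21
     = 466.67 kg/ha


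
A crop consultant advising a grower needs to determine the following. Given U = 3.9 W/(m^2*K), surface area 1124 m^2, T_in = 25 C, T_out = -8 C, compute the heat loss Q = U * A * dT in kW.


dT = 25 - (-8) = 33 K
Q = U * A * dT
  = 3.9 * 1124 * 33
  = 144658.80 W = 144.66 kW


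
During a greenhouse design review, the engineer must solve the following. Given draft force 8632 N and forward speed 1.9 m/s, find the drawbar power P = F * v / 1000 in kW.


P = F * v / 1000
  = 8632 * 1.9 / 1000
  = 16400.80 / 1000
  = 16.40 kW


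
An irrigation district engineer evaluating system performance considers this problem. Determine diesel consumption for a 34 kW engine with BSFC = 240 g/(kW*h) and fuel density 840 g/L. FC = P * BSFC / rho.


FC = P * BSFC / rho_fuel
   = 34 * 240 / 840
   = 8160 / 840
   = 9.71 L/h


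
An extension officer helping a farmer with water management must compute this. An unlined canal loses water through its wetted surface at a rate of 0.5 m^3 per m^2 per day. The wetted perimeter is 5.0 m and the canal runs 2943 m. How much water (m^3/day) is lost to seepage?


S = C * P * L
  = 0.5 * 5.0 * 2943
  = 7357.50 m^3/day


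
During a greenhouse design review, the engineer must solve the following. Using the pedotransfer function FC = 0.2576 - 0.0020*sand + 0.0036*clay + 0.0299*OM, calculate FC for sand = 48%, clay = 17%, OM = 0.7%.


FC = 0.2576 - 0.0020*48 + 0.0036*17 + 0.0299*0.7
   = 0.2576 - 0.0960 + 0.0612 + 0.0209
   = 0.2437


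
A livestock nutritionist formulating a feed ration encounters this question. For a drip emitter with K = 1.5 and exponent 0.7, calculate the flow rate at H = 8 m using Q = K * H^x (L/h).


Q = K * H^x
  = 1.5 * 8^0.7
  = 1.5 * 4.2871
  = 6.43 L/h


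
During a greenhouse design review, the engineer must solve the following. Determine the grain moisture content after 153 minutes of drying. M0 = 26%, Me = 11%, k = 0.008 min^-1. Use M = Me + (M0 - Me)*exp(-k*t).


M = Me + (M0 - Me) * e^(-k*t)
  = 11 + (26 - 11) * e^(-0.008*153)
  = 11 + 15 * e^(-1.224)
  = 11 + 15 * 0.29405
  = 11 + 4.4108
  = 15.41%


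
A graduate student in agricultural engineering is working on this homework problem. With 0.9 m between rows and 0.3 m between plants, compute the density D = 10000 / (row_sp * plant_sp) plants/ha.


D = 10000 / (row_sp * plant_sp)
  = 10000 / (0.9 * 0.3)
  = 10000 / 0.2700
  = 37037.04 plants/ha


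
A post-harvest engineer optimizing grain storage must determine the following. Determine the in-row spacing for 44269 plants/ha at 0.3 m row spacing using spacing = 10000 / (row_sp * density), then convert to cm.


spacing = 10000 / (row_sp * density)
        = 10000 / (0.3 * 44269)
        = 10000 / 13280.70
        = 0.75297 m = 75.30 cm


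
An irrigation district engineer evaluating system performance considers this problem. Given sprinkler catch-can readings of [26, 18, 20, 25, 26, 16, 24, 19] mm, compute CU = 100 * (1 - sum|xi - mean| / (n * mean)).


xbar = 174 / 8 = 21.750
sum|xi - xbar| = 28
CU = 100 * (1 - 28 / (8 * 21.750))
   = 100 * (1 - 0.1609)
   = 83.91%


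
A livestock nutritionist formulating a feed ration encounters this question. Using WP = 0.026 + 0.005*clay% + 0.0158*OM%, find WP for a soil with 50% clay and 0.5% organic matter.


WP = 0.026 + 0.005*50 + 0.0158*0.5
   = 0.026 + 0.2500 + 0.0079
   = 0.2839


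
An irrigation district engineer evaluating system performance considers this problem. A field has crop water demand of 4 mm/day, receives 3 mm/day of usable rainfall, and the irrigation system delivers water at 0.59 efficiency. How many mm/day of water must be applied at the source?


IWR = (ETc - Pe) / Ea
    = (4 - 3) / 0.59
    = 1 / 0.59
    = 1.69 mm/day


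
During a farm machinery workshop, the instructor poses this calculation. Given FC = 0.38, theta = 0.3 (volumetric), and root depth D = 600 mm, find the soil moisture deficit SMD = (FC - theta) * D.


SMD = (FC - theta) * D
    = (0.38 - 0.3) * 600
    = 0.080 * 600
    = 48 mm


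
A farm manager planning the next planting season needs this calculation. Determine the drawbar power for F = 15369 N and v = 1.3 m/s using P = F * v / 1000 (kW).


P = F * v / 1000
  = 15369 * 1.3 / 1000
  = 19979.70 / 1000
  = 19.98 kW


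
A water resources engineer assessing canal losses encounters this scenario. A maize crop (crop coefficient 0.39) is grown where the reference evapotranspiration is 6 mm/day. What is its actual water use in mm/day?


ETc = Kc * ET0
    = 0.39 * 6
    = 2.34 mm/day


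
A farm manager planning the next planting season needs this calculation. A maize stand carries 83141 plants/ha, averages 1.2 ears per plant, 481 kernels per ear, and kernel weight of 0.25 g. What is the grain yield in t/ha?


Y = density * ears * kernels * kw
  = 83141 * 1.2 * 481 * 0.25 g/ha
  = 11997246.30 g/ha
  = 11997.25 kg/ha = 12.00 t/ha


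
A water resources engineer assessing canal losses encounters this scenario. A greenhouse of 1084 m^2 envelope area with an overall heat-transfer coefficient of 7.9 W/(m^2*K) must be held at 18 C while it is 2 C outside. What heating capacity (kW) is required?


dT = 18 - (2) = 16 K
Q = U * A * dT
  = 7.9 * 1084 * 16
  = 137017.60 W = 137.02 kW


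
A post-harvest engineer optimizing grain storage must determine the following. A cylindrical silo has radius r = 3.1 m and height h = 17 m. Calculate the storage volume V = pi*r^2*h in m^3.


V = pi * r^2 * h
  = pi * 3.1^2 * 17
  = pi * 9.61 * 17
  = 513.24 m^3


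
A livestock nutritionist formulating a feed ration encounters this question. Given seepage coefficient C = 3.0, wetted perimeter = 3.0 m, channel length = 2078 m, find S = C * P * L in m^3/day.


S = C * P * L
  = 3.0 * 3.0 * 2078
  = 18702 m^3/day


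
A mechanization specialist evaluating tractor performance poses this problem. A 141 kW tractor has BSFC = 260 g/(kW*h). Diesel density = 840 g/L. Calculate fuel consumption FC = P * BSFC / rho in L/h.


FC = P * BSFC / rho_fuel
   = 141 * 260 / 840
   = 36660 / 840
   = 43.64 L/h


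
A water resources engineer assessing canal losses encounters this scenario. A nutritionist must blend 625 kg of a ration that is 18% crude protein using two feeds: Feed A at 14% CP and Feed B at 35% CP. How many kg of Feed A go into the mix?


parts_A = CP_b - target = 35 - 18 = 17
parts_B = target - CP_a = 18 - 14 = 4
total_parts = 17 + 4 = 21
Feed A = 625 * 17 / 21 = 505.95 kg
Feed B = 625 * 4 / 21 = 119.05 kg

505.95 kg


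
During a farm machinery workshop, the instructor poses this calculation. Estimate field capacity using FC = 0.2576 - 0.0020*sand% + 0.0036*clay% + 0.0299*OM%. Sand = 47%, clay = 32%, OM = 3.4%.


FC = 0.2576 - 0.0020*47 + 0.0036*32 + 0.0299*3.4
   = 0.2576 - 0.0940 + 0.1152 + 0.1017
   = 0.3805


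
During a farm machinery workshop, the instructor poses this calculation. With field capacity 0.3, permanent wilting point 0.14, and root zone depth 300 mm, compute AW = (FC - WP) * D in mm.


AW = (FC - WP) * D
   = (0.3 - 0.14) * 300
   = 0.16 * 300
   = 48 mm


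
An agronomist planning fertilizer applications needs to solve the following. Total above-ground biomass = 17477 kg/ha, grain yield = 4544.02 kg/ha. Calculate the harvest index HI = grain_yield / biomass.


HI = grain_yield / biomass
   = 4544.02 / 17477
   = 0.26


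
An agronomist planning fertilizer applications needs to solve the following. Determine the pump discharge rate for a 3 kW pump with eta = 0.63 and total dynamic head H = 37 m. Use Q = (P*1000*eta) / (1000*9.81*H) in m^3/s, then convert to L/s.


Q = (P * 1000 * eta) / (rho * g * H)
  = (3 * 1000 * 0.63) / (1000 * 9.81 * 37)
  = 1890 / 362970
  = 0.00521 m^3/s = 5.21 L/s


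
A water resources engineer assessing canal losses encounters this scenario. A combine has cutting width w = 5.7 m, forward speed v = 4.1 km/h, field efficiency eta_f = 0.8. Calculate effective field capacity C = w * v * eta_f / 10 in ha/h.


C = w * v * eta_f / 10
  = 5.7 * 4.1 * 0.8 / 10
  = 18.70 / 10
  = 1.87 ha/h


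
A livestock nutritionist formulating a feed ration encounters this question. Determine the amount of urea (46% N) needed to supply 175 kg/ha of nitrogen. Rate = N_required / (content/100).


Rate = N_required / (N_content / 100)
     = 175 / (46 / 100)
     = 175 / 0.46
     = 380.43 kg/ha


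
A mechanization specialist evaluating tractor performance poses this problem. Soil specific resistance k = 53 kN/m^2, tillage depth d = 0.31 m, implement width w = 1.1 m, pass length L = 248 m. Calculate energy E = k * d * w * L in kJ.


E = k * d * w * L
  = 53 * 0.31 * 1.1 * 248
  = 4482.10 kJ


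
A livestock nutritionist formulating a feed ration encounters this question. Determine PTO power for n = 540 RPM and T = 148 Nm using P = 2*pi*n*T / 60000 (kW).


P = 2*pi*n*T / 60000
  = 2*pi * 540 * 148 / 60000
  = 502152.17 / 60000
  = 8.37 kW


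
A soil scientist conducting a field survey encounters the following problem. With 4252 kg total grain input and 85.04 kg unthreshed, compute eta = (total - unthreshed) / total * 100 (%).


eta = (total - unthreshed) / total * 100
    = (4252 - 85.04) / 4252 * 100
    = 4166.96 / 4252 * 100
    = 98%


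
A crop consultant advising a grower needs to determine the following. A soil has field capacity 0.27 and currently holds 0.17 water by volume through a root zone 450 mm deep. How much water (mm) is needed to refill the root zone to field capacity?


SMD = (FC - theta) * D
    = (0.27 - 0.17) * 450
    = 0.100 * 450
    = 45 mm


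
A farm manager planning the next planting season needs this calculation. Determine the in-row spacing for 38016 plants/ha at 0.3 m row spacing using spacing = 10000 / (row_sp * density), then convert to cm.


spacing = 10000 / (row_sp * density)
        = 10000 / (0.3 * 38016)
        = 10000 / 11404.80
        = 0.87682 m = 87.68 cm


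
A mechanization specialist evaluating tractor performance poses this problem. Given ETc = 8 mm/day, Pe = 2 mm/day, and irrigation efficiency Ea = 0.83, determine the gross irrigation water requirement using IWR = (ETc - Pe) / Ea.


IWR = (ETc - Pe) / Ea
    = (8 - 2) / 0.83
    = 6 / 0.83
    = 7.23 mm/day


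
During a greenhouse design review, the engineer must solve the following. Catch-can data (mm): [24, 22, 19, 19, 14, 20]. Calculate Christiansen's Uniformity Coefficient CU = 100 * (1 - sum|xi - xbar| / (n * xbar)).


xbar = 118 / 6 = 19.667
sum|xi - xbar| = 14
CU = 100 * (1 - 14 / (6 * 19.667))
   = 100 * (1 - 0.1186)
   = 88.14%


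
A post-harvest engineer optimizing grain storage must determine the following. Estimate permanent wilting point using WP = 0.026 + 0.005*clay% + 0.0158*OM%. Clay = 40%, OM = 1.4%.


WP = 0.026 + 0.005*40 + 0.0158*1.4
   = 0.026 + 0.2000 + 0.0221
   = 0.2481


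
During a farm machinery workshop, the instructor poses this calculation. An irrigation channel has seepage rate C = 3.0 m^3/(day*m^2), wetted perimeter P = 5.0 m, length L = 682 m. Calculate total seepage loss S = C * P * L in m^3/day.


S = C * P * L
  = 3.0 * 5.0 * 682
  = 10230 m^3/day


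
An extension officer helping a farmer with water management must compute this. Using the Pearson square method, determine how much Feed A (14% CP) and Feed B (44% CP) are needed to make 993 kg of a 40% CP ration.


parts_A = CP_b - target = 44 - 40 = 4
parts_B = target - CP_a = 40 - 14 = 26
total_parts = 4 + 26 = 30
Feed A = 993 * 4 / 30 = 132.40 kg
Feed B = 993 * 26 / 30 = 860.60 kg

132.40 kg


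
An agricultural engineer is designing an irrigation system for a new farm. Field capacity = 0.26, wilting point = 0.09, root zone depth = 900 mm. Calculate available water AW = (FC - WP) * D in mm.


AW = (FC - WP) * D
   = (0.26 - 0.09) * 900
   = 0.17 * 900
   = 153 mm


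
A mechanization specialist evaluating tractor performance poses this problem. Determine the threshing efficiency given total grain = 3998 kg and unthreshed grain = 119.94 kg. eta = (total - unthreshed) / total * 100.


eta = (total - unthreshed) / total * 100
    = (3998 - 119.94) / 3998 * 100
    = 3878.06 / 3998 * 100
    = 97%


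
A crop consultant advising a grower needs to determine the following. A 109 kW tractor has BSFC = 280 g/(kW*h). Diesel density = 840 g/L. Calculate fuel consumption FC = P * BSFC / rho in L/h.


FC = P * BSFC / rho_fuel
   = 109 * 280 / 840
   = 30520 / 840
   = 36.33 L/h


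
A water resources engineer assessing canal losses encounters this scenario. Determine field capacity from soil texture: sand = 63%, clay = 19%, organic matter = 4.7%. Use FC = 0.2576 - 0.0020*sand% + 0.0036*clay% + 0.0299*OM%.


FC = 0.2576 - 0.0020*63 + 0.0036*19 + 0.0299*4.7
   = 0.2576 - 0.1260 + 0.0684 + 0.1405
   = 0.3405


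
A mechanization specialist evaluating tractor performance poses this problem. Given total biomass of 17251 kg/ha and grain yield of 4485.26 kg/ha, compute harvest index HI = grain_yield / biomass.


HI = grain_yield / biomass
   = 4485.26 / 17251
   = 0.26


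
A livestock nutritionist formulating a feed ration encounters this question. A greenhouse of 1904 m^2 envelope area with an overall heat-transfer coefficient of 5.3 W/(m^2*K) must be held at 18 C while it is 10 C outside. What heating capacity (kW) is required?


dT = 18 - (10) = 8 K
Q = U * A * dT
  = 5.3 * 1904 * 8
  = 80729.60 W = 80.73 kW


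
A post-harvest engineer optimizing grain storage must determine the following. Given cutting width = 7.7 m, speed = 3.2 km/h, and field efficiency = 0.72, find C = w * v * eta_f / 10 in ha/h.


C = w * v * eta_f / 10
  = 7.7 * 3.2 * 0.72 / 10
  = 17.74 / 10
  = 1.77 ha/h


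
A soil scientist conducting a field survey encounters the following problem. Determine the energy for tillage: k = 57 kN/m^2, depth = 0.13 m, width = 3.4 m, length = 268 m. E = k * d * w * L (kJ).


E = k * d * w * L
  = 57 * 0.13 * 3.4 * 268
  = 6751.99 kJ


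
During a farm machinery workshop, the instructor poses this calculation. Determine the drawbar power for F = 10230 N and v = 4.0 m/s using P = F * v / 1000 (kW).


P = F * v / 1000
  = 10230 * 4.0 / 1000
  = 40920 / 1000
  = 40.92 kW


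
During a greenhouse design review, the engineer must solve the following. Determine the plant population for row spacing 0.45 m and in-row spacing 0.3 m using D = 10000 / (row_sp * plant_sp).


D = 10000 / (row_sp * plant_sp)
  = 10000 / (0.45 * 0.3)
  = 10000 / 0.1350
  = 74074.07 plants/ha


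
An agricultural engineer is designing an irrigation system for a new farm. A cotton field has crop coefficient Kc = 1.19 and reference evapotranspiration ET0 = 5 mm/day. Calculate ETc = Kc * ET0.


ETc = Kc * ET0
    = 1.19 * 5
    = 5.95 mm/day


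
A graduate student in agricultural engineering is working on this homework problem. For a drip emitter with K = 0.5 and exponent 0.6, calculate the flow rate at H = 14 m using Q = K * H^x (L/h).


Q = K * H^x
  = 0.5 * 14^0.6
  = 0.5 * 4.8717
  = 2.44 L/h


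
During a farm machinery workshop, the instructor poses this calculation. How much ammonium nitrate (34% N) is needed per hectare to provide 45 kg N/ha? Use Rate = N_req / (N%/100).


Rate = N_required / (N_content / 100)
     = 45 / (34 / 100)
     = 45 / 0.34
     = 132.35 kg/ha


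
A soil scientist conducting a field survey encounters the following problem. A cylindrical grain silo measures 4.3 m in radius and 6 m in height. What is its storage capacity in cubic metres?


V = pi * r^2 * h
  = pi * 4.3^2 * 6
  = pi * 18.49 * 6
  = 348.53 m^3


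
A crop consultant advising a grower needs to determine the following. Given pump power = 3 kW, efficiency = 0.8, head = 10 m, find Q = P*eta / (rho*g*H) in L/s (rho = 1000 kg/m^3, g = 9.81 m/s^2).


Q = (P * 1000 * eta) / (rho * g * H)
  = (3 * 1000 * 0.8) / (1000 * 9.81 * 10)
  = 2400 / 98100
  = 0.02446 m^3/s = 24.46 L/s


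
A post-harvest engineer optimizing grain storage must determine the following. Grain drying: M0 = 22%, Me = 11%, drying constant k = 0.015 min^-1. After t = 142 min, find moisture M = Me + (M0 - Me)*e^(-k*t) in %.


M = Me + (M0 - Me) * e^(-k*t)
  = 11 + (22 - 11) * e^(-0.015*142)
  = 11 + 11 * e^(-2.130)
  = 11 + 11 * 0.11884
  = 11 + 1.3072
  = 12.31%


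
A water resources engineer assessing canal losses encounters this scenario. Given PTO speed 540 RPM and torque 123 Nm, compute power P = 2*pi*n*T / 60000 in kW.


P = 2*pi*n*T / 60000
  = 2*pi * 540 * 123 / 60000
  = 417329.17 / 60000
  = 6.96 kW


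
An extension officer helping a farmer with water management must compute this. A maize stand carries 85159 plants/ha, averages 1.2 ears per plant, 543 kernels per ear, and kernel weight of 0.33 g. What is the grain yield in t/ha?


Y = density * ears * kernels * kw
  = 85159 * 1.2 * 543 * 0.33 g/ha
  = 18311569.45 g/ha
  = 18311.57 kg/ha = 18.31 t/ha


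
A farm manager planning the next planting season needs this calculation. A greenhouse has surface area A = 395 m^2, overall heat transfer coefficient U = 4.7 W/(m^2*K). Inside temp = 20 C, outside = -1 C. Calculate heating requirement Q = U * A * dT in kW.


dT = 20 - (-1) = 21 K
Q = U * A * dT
  = 4.7 * 395 * 21
  = 38986.50 W = 38.99 kW


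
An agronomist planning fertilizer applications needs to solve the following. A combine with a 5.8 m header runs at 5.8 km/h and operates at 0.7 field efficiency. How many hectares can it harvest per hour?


C = w * v * eta_f / 10
  = 5.8 * 5.8 * 0.7 / 10
  = 23.55 / 10
  = 2.35 ha/h


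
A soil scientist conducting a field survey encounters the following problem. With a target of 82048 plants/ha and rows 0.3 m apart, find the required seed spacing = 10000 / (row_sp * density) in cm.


spacing = 10000 / (row_sp * density)
        = 10000 / (0.3 * 82048)
        = 10000 / 24614.40
        = 0.40627 m = 40.63 cm


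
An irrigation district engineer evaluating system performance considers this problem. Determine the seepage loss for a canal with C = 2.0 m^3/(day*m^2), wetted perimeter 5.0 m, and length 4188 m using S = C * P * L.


S = C * P * L
  = 2.0 * 5.0 * 4188
  = 41880 m^3/day


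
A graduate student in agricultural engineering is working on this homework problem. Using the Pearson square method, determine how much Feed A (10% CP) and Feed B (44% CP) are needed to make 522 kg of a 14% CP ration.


parts_A = CP_b - target = 44 - 14 = 30
parts_B = target - CP_a = 14 - 10 = 4
total_parts = 30 + 4 = 34
Feed A = 522 * 30 / 34 = 460.59 kg
Feed B = 522 * 4 / 34 = 61.41 kg

460.59 kg


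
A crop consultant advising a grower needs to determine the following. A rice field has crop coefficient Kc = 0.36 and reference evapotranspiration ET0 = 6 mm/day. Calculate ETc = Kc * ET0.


ETc = Kc * ET0
    = 0.36 * 6
    = 2.16 mm/day


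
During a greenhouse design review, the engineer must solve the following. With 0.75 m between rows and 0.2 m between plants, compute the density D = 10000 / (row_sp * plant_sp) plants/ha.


D = 10000 / (row_sp * plant_sp)
  = 10000 / (0.75 * 0.2)
  = 10000 / 0.1500
  = 66666.67 plants/ha


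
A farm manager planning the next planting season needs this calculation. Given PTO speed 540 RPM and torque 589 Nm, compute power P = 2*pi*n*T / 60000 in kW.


P = 2*pi*n*T / 60000
  = 2*pi * 540 * 589 / 60000
  = 1998429.92 / 60000
  = 33.31 kW


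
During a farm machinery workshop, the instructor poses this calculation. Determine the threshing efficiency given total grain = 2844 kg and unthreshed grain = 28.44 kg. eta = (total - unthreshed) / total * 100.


eta = (total - unthreshed) / total * 100
    = (2844 - 28.44) / 2844 * 100
    = 2815.56 / 2844 * 100
    = 99%


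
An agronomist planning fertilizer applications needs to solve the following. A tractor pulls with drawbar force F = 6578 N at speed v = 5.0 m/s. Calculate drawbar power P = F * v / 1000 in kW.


P = F * v / 1000
  = 6578 * 5.0 / 1000
  = 32890 / 1000
  = 32.89 kW


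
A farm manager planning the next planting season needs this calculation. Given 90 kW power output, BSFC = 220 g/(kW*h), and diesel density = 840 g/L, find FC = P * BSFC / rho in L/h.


FC = P * BSFC / rho_fuel
   = 90 * 220 / 840
   = 19800 / 840
   = 23.57 L/h


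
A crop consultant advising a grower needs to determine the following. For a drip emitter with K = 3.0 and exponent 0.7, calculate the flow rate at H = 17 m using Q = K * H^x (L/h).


Q = K * H^x
  = 3.0 * 17^0.7
  = 3.0 * 7.2663
  = 21.80 L/h


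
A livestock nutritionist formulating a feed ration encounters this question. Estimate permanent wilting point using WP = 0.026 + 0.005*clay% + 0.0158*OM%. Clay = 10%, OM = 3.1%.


WP = 0.026 + 0.005*10 + 0.0158*3.1
   = 0.026 + 0.0500 + 0.0490
   = 0.1250


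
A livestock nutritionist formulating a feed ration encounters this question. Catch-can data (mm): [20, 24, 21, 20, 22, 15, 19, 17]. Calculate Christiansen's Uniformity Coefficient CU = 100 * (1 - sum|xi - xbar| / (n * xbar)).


xbar = 158 / 8 = 19.750
sum|xi - xbar| = 16.500
CU = 100 * (1 - 16.500 / (8 * 19.750))
   = 100 * (1 - 0.1044)
   = 89.56%


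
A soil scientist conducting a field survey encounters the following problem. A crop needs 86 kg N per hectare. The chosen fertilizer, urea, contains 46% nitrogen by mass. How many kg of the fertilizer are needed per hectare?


Rate = N_required / (N_content / 100)
     = 86 / (46 / 100)
     = 86 / 0.46
     = 186.96 kg/ha


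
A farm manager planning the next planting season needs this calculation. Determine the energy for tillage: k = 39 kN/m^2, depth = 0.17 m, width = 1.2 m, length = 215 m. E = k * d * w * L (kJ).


E = k * d * w * L
  = 39 * 0.17 * 1.2 * 215
  = 1710.54 kJ


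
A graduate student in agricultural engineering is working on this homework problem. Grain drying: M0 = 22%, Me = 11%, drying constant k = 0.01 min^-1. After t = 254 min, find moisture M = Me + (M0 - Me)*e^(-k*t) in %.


M = Me + (M0 - Me) * e^(-k*t)
  = 11 + (22 - 11) * e^(-0.01*254)
  = 11 + 11 * e^(-2.540)
  = 11 + 11 * 0.07887
  = 11 + 0.8675
  = 11.87%


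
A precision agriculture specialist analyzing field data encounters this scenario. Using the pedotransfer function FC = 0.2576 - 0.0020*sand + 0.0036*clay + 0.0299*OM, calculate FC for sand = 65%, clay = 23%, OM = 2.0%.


FC = 0.2576 - 0.0020*65 + 0.0036*23 + 0.0299*2.0
   = 0.2576 - 0.1300 + 0.0828 + 0.0598
   = 0.2702


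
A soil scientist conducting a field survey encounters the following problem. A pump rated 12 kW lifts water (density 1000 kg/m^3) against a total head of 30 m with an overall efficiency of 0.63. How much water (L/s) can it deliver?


Q = (P * 1000 * eta) / (rho * g * H)
  = (12 * 1000 * 0.63) / (1000 * 9.81 * 30)
  = 7560 / 294300
  = 0.02569 m^3/s = 25.69 L/s


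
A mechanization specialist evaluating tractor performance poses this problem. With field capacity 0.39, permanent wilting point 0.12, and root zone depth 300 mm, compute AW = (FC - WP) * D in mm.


AW = (FC - WP) * D
   = (0.39 - 0.12) * 300
   = 0.27 * 300
   = 81 mm


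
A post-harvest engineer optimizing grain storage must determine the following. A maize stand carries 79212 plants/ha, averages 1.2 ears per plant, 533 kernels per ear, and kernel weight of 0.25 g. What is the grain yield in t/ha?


Y = density * ears * kernels * kw
  = 79212 * 1.2 * 533 * 0.25 g/ha
  = 12665998.80 g/ha
  = 12666.00 kg/ha = 12.67 t/ha


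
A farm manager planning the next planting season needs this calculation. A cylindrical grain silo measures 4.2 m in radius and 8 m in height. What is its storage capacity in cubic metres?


V = pi * r^2 * h
  = pi * 4.2^2 * 8
  = pi * 17.64 * 8
  = 443.34 m^3


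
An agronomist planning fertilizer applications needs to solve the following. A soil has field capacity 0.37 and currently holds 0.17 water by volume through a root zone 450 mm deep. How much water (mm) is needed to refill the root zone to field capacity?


SMD = (FC - theta) * D
    = (0.37 - 0.17) * 450
    = 0.200 * 450
    = 90 mm


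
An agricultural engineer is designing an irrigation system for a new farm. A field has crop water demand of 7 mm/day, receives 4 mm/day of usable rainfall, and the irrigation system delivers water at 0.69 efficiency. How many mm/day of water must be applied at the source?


IWR = (ETc - Pe) / Ea
    = (7 - 4) / 0.69
    = 3 / 0.69
    = 4.35 mm/day
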